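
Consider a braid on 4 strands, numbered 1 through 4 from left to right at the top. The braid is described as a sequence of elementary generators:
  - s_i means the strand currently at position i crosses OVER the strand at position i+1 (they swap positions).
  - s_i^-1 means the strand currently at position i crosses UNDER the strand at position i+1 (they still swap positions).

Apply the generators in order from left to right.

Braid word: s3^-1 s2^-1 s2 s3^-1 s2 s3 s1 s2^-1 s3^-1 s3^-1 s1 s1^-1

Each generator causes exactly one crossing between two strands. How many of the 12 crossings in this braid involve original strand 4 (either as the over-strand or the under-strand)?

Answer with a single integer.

Gen 1: crossing 3x4. Involves strand 4? yes. Count so far: 1
Gen 2: crossing 2x4. Involves strand 4? yes. Count so far: 2
Gen 3: crossing 4x2. Involves strand 4? yes. Count so far: 3
Gen 4: crossing 4x3. Involves strand 4? yes. Count so far: 4
Gen 5: crossing 2x3. Involves strand 4? no. Count so far: 4
Gen 6: crossing 2x4. Involves strand 4? yes. Count so far: 5
Gen 7: crossing 1x3. Involves strand 4? no. Count so far: 5
Gen 8: crossing 1x4. Involves strand 4? yes. Count so far: 6
Gen 9: crossing 1x2. Involves strand 4? no. Count so far: 6
Gen 10: crossing 2x1. Involves strand 4? no. Count so far: 6
Gen 11: crossing 3x4. Involves strand 4? yes. Count so far: 7
Gen 12: crossing 4x3. Involves strand 4? yes. Count so far: 8

Answer: 8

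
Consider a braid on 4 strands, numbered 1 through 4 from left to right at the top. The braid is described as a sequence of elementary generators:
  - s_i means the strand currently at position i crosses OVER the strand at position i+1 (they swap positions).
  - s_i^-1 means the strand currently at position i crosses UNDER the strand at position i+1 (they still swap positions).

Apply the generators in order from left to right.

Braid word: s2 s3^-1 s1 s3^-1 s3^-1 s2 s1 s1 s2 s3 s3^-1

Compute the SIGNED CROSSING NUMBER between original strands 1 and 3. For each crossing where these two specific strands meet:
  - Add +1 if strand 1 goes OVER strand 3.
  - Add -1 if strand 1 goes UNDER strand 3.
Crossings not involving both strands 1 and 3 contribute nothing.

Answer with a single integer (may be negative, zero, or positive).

Gen 1: crossing 2x3. Both 1&3? no. Sum: 0
Gen 2: crossing 2x4. Both 1&3? no. Sum: 0
Gen 3: 1 over 3. Both 1&3? yes. Contrib: +1. Sum: 1
Gen 4: crossing 4x2. Both 1&3? no. Sum: 1
Gen 5: crossing 2x4. Both 1&3? no. Sum: 1
Gen 6: crossing 1x4. Both 1&3? no. Sum: 1
Gen 7: crossing 3x4. Both 1&3? no. Sum: 1
Gen 8: crossing 4x3. Both 1&3? no. Sum: 1
Gen 9: crossing 4x1. Both 1&3? no. Sum: 1
Gen 10: crossing 4x2. Both 1&3? no. Sum: 1
Gen 11: crossing 2x4. Both 1&3? no. Sum: 1

Answer: 1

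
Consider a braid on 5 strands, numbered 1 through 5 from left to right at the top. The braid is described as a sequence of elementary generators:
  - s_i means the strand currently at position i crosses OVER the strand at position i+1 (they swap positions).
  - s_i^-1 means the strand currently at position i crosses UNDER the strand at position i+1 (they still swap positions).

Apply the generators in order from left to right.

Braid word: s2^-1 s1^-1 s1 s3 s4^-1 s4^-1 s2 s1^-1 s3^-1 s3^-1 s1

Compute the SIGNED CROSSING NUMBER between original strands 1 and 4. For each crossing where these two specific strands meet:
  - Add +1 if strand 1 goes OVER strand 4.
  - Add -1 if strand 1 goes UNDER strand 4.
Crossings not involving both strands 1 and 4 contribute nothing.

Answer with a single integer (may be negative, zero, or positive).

Answer: -2

Derivation:
Gen 1: crossing 2x3. Both 1&4? no. Sum: 0
Gen 2: crossing 1x3. Both 1&4? no. Sum: 0
Gen 3: crossing 3x1. Both 1&4? no. Sum: 0
Gen 4: crossing 2x4. Both 1&4? no. Sum: 0
Gen 5: crossing 2x5. Both 1&4? no. Sum: 0
Gen 6: crossing 5x2. Both 1&4? no. Sum: 0
Gen 7: crossing 3x4. Both 1&4? no. Sum: 0
Gen 8: 1 under 4. Both 1&4? yes. Contrib: -1. Sum: -1
Gen 9: crossing 3x2. Both 1&4? no. Sum: -1
Gen 10: crossing 2x3. Both 1&4? no. Sum: -1
Gen 11: 4 over 1. Both 1&4? yes. Contrib: -1. Sum: -2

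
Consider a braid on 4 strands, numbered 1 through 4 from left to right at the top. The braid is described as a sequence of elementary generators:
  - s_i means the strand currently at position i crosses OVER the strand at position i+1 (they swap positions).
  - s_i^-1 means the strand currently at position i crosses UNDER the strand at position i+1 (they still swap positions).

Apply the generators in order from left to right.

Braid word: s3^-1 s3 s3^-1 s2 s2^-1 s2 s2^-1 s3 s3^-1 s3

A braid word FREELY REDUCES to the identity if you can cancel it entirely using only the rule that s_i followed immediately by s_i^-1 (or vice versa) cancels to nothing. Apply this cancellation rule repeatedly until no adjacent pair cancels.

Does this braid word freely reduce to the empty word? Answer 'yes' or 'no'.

Gen 1 (s3^-1): push. Stack: [s3^-1]
Gen 2 (s3): cancels prior s3^-1. Stack: []
Gen 3 (s3^-1): push. Stack: [s3^-1]
Gen 4 (s2): push. Stack: [s3^-1 s2]
Gen 5 (s2^-1): cancels prior s2. Stack: [s3^-1]
Gen 6 (s2): push. Stack: [s3^-1 s2]
Gen 7 (s2^-1): cancels prior s2. Stack: [s3^-1]
Gen 8 (s3): cancels prior s3^-1. Stack: []
Gen 9 (s3^-1): push. Stack: [s3^-1]
Gen 10 (s3): cancels prior s3^-1. Stack: []
Reduced word: (empty)

Answer: yes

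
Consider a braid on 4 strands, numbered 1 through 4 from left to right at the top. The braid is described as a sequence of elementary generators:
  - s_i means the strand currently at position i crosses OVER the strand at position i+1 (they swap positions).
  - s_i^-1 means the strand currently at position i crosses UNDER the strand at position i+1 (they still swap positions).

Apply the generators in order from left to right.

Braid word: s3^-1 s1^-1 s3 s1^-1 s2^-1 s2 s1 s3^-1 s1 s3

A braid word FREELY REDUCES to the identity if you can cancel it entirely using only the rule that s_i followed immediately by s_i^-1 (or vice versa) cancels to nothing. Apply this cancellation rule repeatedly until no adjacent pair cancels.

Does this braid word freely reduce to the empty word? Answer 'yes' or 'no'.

Gen 1 (s3^-1): push. Stack: [s3^-1]
Gen 2 (s1^-1): push. Stack: [s3^-1 s1^-1]
Gen 3 (s3): push. Stack: [s3^-1 s1^-1 s3]
Gen 4 (s1^-1): push. Stack: [s3^-1 s1^-1 s3 s1^-1]
Gen 5 (s2^-1): push. Stack: [s3^-1 s1^-1 s3 s1^-1 s2^-1]
Gen 6 (s2): cancels prior s2^-1. Stack: [s3^-1 s1^-1 s3 s1^-1]
Gen 7 (s1): cancels prior s1^-1. Stack: [s3^-1 s1^-1 s3]
Gen 8 (s3^-1): cancels prior s3. Stack: [s3^-1 s1^-1]
Gen 9 (s1): cancels prior s1^-1. Stack: [s3^-1]
Gen 10 (s3): cancels prior s3^-1. Stack: []
Reduced word: (empty)

Answer: yes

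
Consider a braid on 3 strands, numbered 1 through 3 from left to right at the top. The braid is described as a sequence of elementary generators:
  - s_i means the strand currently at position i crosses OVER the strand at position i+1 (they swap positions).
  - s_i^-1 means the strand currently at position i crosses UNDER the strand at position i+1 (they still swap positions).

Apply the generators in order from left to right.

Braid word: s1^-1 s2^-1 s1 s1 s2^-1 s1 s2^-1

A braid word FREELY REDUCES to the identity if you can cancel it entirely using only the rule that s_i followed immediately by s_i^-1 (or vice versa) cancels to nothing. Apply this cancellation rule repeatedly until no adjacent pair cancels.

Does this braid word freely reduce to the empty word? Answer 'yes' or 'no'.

Gen 1 (s1^-1): push. Stack: [s1^-1]
Gen 2 (s2^-1): push. Stack: [s1^-1 s2^-1]
Gen 3 (s1): push. Stack: [s1^-1 s2^-1 s1]
Gen 4 (s1): push. Stack: [s1^-1 s2^-1 s1 s1]
Gen 5 (s2^-1): push. Stack: [s1^-1 s2^-1 s1 s1 s2^-1]
Gen 6 (s1): push. Stack: [s1^-1 s2^-1 s1 s1 s2^-1 s1]
Gen 7 (s2^-1): push. Stack: [s1^-1 s2^-1 s1 s1 s2^-1 s1 s2^-1]
Reduced word: s1^-1 s2^-1 s1 s1 s2^-1 s1 s2^-1

Answer: no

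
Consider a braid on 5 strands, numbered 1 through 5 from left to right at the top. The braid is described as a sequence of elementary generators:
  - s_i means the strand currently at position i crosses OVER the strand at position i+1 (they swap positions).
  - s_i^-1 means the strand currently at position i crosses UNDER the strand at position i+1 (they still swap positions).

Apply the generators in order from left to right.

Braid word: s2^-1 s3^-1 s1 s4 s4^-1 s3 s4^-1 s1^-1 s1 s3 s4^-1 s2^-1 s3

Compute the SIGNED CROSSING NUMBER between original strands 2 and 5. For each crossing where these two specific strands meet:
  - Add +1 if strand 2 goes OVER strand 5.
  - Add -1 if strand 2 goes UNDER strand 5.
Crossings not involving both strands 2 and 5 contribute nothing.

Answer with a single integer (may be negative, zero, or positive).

Gen 1: crossing 2x3. Both 2&5? no. Sum: 0
Gen 2: crossing 2x4. Both 2&5? no. Sum: 0
Gen 3: crossing 1x3. Both 2&5? no. Sum: 0
Gen 4: 2 over 5. Both 2&5? yes. Contrib: +1. Sum: 1
Gen 5: 5 under 2. Both 2&5? yes. Contrib: +1. Sum: 2
Gen 6: crossing 4x2. Both 2&5? no. Sum: 2
Gen 7: crossing 4x5. Both 2&5? no. Sum: 2
Gen 8: crossing 3x1. Both 2&5? no. Sum: 2
Gen 9: crossing 1x3. Both 2&5? no. Sum: 2
Gen 10: 2 over 5. Both 2&5? yes. Contrib: +1. Sum: 3
Gen 11: crossing 2x4. Both 2&5? no. Sum: 3
Gen 12: crossing 1x5. Both 2&5? no. Sum: 3
Gen 13: crossing 1x4. Both 2&5? no. Sum: 3

Answer: 3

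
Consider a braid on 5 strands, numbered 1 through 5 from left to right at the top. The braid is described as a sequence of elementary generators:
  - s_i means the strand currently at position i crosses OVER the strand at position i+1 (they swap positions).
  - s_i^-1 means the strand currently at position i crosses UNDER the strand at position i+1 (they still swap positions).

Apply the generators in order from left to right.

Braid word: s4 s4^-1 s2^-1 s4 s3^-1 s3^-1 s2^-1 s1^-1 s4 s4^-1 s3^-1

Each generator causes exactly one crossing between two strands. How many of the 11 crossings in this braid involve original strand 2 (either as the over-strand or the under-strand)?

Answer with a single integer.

Answer: 5

Derivation:
Gen 1: crossing 4x5. Involves strand 2? no. Count so far: 0
Gen 2: crossing 5x4. Involves strand 2? no. Count so far: 0
Gen 3: crossing 2x3. Involves strand 2? yes. Count so far: 1
Gen 4: crossing 4x5. Involves strand 2? no. Count so far: 1
Gen 5: crossing 2x5. Involves strand 2? yes. Count so far: 2
Gen 6: crossing 5x2. Involves strand 2? yes. Count so far: 3
Gen 7: crossing 3x2. Involves strand 2? yes. Count so far: 4
Gen 8: crossing 1x2. Involves strand 2? yes. Count so far: 5
Gen 9: crossing 5x4. Involves strand 2? no. Count so far: 5
Gen 10: crossing 4x5. Involves strand 2? no. Count so far: 5
Gen 11: crossing 3x5. Involves strand 2? no. Count so far: 5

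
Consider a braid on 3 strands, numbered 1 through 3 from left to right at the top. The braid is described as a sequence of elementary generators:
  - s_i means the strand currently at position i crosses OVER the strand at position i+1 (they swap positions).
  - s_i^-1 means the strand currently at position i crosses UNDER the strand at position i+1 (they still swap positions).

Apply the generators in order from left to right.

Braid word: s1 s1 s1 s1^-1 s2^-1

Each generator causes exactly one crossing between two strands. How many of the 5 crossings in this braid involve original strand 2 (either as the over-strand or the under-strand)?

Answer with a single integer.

Gen 1: crossing 1x2. Involves strand 2? yes. Count so far: 1
Gen 2: crossing 2x1. Involves strand 2? yes. Count so far: 2
Gen 3: crossing 1x2. Involves strand 2? yes. Count so far: 3
Gen 4: crossing 2x1. Involves strand 2? yes. Count so far: 4
Gen 5: crossing 2x3. Involves strand 2? yes. Count so far: 5

Answer: 5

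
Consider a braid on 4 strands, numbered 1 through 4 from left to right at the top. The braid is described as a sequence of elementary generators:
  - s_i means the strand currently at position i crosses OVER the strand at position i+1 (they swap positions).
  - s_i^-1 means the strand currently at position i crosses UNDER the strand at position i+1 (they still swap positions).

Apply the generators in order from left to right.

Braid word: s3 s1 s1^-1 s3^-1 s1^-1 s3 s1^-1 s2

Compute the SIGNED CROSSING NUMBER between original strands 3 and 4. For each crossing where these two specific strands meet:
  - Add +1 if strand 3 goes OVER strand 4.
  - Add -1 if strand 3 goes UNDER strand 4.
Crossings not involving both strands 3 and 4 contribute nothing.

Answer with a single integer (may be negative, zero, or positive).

Answer: 3

Derivation:
Gen 1: 3 over 4. Both 3&4? yes. Contrib: +1. Sum: 1
Gen 2: crossing 1x2. Both 3&4? no. Sum: 1
Gen 3: crossing 2x1. Both 3&4? no. Sum: 1
Gen 4: 4 under 3. Both 3&4? yes. Contrib: +1. Sum: 2
Gen 5: crossing 1x2. Both 3&4? no. Sum: 2
Gen 6: 3 over 4. Both 3&4? yes. Contrib: +1. Sum: 3
Gen 7: crossing 2x1. Both 3&4? no. Sum: 3
Gen 8: crossing 2x4. Both 3&4? no. Sum: 3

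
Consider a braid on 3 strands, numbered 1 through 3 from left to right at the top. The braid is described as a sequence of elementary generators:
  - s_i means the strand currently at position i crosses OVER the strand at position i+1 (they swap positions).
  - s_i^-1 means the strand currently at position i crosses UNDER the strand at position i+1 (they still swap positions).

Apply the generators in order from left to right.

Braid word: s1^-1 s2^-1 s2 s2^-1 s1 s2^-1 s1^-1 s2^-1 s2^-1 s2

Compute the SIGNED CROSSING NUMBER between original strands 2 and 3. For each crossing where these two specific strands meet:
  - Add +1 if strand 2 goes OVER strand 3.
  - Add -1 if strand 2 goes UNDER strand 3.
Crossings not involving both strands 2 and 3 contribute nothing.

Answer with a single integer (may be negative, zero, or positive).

Gen 1: crossing 1x2. Both 2&3? no. Sum: 0
Gen 2: crossing 1x3. Both 2&3? no. Sum: 0
Gen 3: crossing 3x1. Both 2&3? no. Sum: 0
Gen 4: crossing 1x3. Both 2&3? no. Sum: 0
Gen 5: 2 over 3. Both 2&3? yes. Contrib: +1. Sum: 1
Gen 6: crossing 2x1. Both 2&3? no. Sum: 1
Gen 7: crossing 3x1. Both 2&3? no. Sum: 1
Gen 8: 3 under 2. Both 2&3? yes. Contrib: +1. Sum: 2
Gen 9: 2 under 3. Both 2&3? yes. Contrib: -1. Sum: 1
Gen 10: 3 over 2. Both 2&3? yes. Contrib: -1. Sum: 0

Answer: 0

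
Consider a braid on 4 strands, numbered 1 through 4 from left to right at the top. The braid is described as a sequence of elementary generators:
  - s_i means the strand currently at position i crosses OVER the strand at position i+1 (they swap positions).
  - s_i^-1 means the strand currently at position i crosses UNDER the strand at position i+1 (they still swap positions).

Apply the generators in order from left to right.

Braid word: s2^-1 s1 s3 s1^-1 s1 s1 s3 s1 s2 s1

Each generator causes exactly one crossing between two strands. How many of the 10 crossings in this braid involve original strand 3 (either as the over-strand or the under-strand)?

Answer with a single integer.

Answer: 7

Derivation:
Gen 1: crossing 2x3. Involves strand 3? yes. Count so far: 1
Gen 2: crossing 1x3. Involves strand 3? yes. Count so far: 2
Gen 3: crossing 2x4. Involves strand 3? no. Count so far: 2
Gen 4: crossing 3x1. Involves strand 3? yes. Count so far: 3
Gen 5: crossing 1x3. Involves strand 3? yes. Count so far: 4
Gen 6: crossing 3x1. Involves strand 3? yes. Count so far: 5
Gen 7: crossing 4x2. Involves strand 3? no. Count so far: 5
Gen 8: crossing 1x3. Involves strand 3? yes. Count so far: 6
Gen 9: crossing 1x2. Involves strand 3? no. Count so far: 6
Gen 10: crossing 3x2. Involves strand 3? yes. Count so far: 7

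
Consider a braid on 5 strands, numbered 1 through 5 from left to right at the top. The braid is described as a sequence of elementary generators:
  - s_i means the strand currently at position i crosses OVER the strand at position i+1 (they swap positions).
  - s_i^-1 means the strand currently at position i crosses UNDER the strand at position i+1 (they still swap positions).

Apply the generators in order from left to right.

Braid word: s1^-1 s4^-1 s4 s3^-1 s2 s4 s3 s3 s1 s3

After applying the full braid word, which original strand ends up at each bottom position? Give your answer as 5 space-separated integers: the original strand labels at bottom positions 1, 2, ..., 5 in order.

Answer: 4 2 5 1 3

Derivation:
Gen 1 (s1^-1): strand 1 crosses under strand 2. Perm now: [2 1 3 4 5]
Gen 2 (s4^-1): strand 4 crosses under strand 5. Perm now: [2 1 3 5 4]
Gen 3 (s4): strand 5 crosses over strand 4. Perm now: [2 1 3 4 5]
Gen 4 (s3^-1): strand 3 crosses under strand 4. Perm now: [2 1 4 3 5]
Gen 5 (s2): strand 1 crosses over strand 4. Perm now: [2 4 1 3 5]
Gen 6 (s4): strand 3 crosses over strand 5. Perm now: [2 4 1 5 3]
Gen 7 (s3): strand 1 crosses over strand 5. Perm now: [2 4 5 1 3]
Gen 8 (s3): strand 5 crosses over strand 1. Perm now: [2 4 1 5 3]
Gen 9 (s1): strand 2 crosses over strand 4. Perm now: [4 2 1 5 3]
Gen 10 (s3): strand 1 crosses over strand 5. Perm now: [4 2 5 1 3]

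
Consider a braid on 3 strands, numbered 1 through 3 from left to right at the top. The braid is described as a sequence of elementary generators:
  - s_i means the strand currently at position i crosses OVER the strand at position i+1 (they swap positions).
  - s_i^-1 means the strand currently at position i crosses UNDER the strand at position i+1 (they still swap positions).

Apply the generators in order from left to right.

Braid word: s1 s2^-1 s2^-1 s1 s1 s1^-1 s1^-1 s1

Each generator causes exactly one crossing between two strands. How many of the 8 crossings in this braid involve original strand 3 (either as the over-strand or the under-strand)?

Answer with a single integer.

Gen 1: crossing 1x2. Involves strand 3? no. Count so far: 0
Gen 2: crossing 1x3. Involves strand 3? yes. Count so far: 1
Gen 3: crossing 3x1. Involves strand 3? yes. Count so far: 2
Gen 4: crossing 2x1. Involves strand 3? no. Count so far: 2
Gen 5: crossing 1x2. Involves strand 3? no. Count so far: 2
Gen 6: crossing 2x1. Involves strand 3? no. Count so far: 2
Gen 7: crossing 1x2. Involves strand 3? no. Count so far: 2
Gen 8: crossing 2x1. Involves strand 3? no. Count so far: 2

Answer: 2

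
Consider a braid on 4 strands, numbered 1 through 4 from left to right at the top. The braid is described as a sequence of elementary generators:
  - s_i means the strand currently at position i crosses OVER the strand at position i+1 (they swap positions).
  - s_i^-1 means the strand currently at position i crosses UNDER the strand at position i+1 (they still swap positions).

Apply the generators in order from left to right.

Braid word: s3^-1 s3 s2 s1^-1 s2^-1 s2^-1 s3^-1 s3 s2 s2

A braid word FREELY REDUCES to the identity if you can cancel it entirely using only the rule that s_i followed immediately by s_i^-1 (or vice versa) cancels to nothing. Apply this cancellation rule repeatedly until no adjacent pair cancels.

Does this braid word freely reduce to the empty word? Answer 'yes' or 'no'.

Answer: no

Derivation:
Gen 1 (s3^-1): push. Stack: [s3^-1]
Gen 2 (s3): cancels prior s3^-1. Stack: []
Gen 3 (s2): push. Stack: [s2]
Gen 4 (s1^-1): push. Stack: [s2 s1^-1]
Gen 5 (s2^-1): push. Stack: [s2 s1^-1 s2^-1]
Gen 6 (s2^-1): push. Stack: [s2 s1^-1 s2^-1 s2^-1]
Gen 7 (s3^-1): push. Stack: [s2 s1^-1 s2^-1 s2^-1 s3^-1]
Gen 8 (s3): cancels prior s3^-1. Stack: [s2 s1^-1 s2^-1 s2^-1]
Gen 9 (s2): cancels prior s2^-1. Stack: [s2 s1^-1 s2^-1]
Gen 10 (s2): cancels prior s2^-1. Stack: [s2 s1^-1]
Reduced word: s2 s1^-1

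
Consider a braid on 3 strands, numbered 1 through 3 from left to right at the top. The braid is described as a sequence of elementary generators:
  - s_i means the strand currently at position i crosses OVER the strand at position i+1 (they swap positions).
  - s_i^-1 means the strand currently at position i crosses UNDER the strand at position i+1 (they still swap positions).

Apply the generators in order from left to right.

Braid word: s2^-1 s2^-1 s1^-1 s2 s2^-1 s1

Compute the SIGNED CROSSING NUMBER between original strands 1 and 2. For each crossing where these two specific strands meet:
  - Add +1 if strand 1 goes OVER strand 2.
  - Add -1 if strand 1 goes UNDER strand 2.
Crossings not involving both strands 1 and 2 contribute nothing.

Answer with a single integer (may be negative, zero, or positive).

Gen 1: crossing 2x3. Both 1&2? no. Sum: 0
Gen 2: crossing 3x2. Both 1&2? no. Sum: 0
Gen 3: 1 under 2. Both 1&2? yes. Contrib: -1. Sum: -1
Gen 4: crossing 1x3. Both 1&2? no. Sum: -1
Gen 5: crossing 3x1. Both 1&2? no. Sum: -1
Gen 6: 2 over 1. Both 1&2? yes. Contrib: -1. Sum: -2

Answer: -2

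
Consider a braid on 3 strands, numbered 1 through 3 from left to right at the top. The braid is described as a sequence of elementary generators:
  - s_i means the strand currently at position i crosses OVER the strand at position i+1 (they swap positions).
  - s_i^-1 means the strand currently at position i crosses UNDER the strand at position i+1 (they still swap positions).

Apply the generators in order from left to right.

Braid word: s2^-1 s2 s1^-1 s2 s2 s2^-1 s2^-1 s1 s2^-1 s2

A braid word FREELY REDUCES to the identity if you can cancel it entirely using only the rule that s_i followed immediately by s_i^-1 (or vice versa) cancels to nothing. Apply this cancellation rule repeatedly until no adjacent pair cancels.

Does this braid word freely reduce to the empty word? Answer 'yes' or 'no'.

Gen 1 (s2^-1): push. Stack: [s2^-1]
Gen 2 (s2): cancels prior s2^-1. Stack: []
Gen 3 (s1^-1): push. Stack: [s1^-1]
Gen 4 (s2): push. Stack: [s1^-1 s2]
Gen 5 (s2): push. Stack: [s1^-1 s2 s2]
Gen 6 (s2^-1): cancels prior s2. Stack: [s1^-1 s2]
Gen 7 (s2^-1): cancels prior s2. Stack: [s1^-1]
Gen 8 (s1): cancels prior s1^-1. Stack: []
Gen 9 (s2^-1): push. Stack: [s2^-1]
Gen 10 (s2): cancels prior s2^-1. Stack: []
Reduced word: (empty)

Answer: yes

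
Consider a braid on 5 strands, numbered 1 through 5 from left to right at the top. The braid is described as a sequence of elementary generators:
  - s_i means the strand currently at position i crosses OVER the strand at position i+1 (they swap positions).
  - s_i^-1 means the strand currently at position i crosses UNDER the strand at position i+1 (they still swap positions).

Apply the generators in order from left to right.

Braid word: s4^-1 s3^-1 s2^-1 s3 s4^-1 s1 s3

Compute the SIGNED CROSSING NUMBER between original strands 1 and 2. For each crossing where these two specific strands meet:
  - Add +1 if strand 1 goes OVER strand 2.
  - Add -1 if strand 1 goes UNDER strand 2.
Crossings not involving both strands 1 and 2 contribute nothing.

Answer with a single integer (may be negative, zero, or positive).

Gen 1: crossing 4x5. Both 1&2? no. Sum: 0
Gen 2: crossing 3x5. Both 1&2? no. Sum: 0
Gen 3: crossing 2x5. Both 1&2? no. Sum: 0
Gen 4: crossing 2x3. Both 1&2? no. Sum: 0
Gen 5: crossing 2x4. Both 1&2? no. Sum: 0
Gen 6: crossing 1x5. Both 1&2? no. Sum: 0
Gen 7: crossing 3x4. Both 1&2? no. Sum: 0

Answer: 0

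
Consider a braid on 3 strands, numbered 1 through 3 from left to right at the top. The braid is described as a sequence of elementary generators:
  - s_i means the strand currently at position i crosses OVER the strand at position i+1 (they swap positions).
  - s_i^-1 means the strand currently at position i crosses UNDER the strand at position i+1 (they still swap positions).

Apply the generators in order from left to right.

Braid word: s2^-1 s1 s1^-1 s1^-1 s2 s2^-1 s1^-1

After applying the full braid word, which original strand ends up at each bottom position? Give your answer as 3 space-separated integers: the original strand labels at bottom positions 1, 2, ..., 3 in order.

Answer: 1 3 2

Derivation:
Gen 1 (s2^-1): strand 2 crosses under strand 3. Perm now: [1 3 2]
Gen 2 (s1): strand 1 crosses over strand 3. Perm now: [3 1 2]
Gen 3 (s1^-1): strand 3 crosses under strand 1. Perm now: [1 3 2]
Gen 4 (s1^-1): strand 1 crosses under strand 3. Perm now: [3 1 2]
Gen 5 (s2): strand 1 crosses over strand 2. Perm now: [3 2 1]
Gen 6 (s2^-1): strand 2 crosses under strand 1. Perm now: [3 1 2]
Gen 7 (s1^-1): strand 3 crosses under strand 1. Perm now: [1 3 2]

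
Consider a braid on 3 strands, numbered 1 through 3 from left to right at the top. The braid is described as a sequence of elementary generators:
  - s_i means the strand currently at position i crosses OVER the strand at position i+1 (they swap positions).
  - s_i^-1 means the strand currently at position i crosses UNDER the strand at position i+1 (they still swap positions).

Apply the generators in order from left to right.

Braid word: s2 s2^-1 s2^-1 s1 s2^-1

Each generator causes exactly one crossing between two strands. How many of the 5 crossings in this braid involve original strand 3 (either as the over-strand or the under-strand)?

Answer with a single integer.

Answer: 4

Derivation:
Gen 1: crossing 2x3. Involves strand 3? yes. Count so far: 1
Gen 2: crossing 3x2. Involves strand 3? yes. Count so far: 2
Gen 3: crossing 2x3. Involves strand 3? yes. Count so far: 3
Gen 4: crossing 1x3. Involves strand 3? yes. Count so far: 4
Gen 5: crossing 1x2. Involves strand 3? no. Count so far: 4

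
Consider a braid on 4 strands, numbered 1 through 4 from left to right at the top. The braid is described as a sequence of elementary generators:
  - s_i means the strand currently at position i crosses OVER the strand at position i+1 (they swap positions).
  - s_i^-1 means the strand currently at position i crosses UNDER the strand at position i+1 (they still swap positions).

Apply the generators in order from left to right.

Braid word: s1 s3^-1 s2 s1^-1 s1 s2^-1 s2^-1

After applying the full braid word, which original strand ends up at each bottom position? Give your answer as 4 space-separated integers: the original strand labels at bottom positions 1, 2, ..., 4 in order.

Answer: 2 4 1 3

Derivation:
Gen 1 (s1): strand 1 crosses over strand 2. Perm now: [2 1 3 4]
Gen 2 (s3^-1): strand 3 crosses under strand 4. Perm now: [2 1 4 3]
Gen 3 (s2): strand 1 crosses over strand 4. Perm now: [2 4 1 3]
Gen 4 (s1^-1): strand 2 crosses under strand 4. Perm now: [4 2 1 3]
Gen 5 (s1): strand 4 crosses over strand 2. Perm now: [2 4 1 3]
Gen 6 (s2^-1): strand 4 crosses under strand 1. Perm now: [2 1 4 3]
Gen 7 (s2^-1): strand 1 crosses under strand 4. Perm now: [2 4 1 3]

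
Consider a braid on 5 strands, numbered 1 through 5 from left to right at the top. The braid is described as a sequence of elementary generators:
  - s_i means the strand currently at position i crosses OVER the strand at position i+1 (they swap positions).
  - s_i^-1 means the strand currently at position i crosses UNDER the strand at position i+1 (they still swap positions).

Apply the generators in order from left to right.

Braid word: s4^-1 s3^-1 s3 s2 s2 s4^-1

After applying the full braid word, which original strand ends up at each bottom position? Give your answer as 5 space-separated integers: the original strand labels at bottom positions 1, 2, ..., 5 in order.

Answer: 1 2 3 4 5

Derivation:
Gen 1 (s4^-1): strand 4 crosses under strand 5. Perm now: [1 2 3 5 4]
Gen 2 (s3^-1): strand 3 crosses under strand 5. Perm now: [1 2 5 3 4]
Gen 3 (s3): strand 5 crosses over strand 3. Perm now: [1 2 3 5 4]
Gen 4 (s2): strand 2 crosses over strand 3. Perm now: [1 3 2 5 4]
Gen 5 (s2): strand 3 crosses over strand 2. Perm now: [1 2 3 5 4]
Gen 6 (s4^-1): strand 5 crosses under strand 4. Perm now: [1 2 3 4 5]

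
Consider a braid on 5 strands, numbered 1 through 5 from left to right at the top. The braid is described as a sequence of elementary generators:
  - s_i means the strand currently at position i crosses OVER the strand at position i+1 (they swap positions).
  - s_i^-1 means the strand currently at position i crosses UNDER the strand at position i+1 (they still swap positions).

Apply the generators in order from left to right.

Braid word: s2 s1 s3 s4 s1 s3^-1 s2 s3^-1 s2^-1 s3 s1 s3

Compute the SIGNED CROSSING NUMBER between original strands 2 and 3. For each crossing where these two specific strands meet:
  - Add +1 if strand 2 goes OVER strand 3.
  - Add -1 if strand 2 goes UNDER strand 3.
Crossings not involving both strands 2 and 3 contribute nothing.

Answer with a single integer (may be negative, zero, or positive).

Answer: 1

Derivation:
Gen 1: 2 over 3. Both 2&3? yes. Contrib: +1. Sum: 1
Gen 2: crossing 1x3. Both 2&3? no. Sum: 1
Gen 3: crossing 2x4. Both 2&3? no. Sum: 1
Gen 4: crossing 2x5. Both 2&3? no. Sum: 1
Gen 5: crossing 3x1. Both 2&3? no. Sum: 1
Gen 6: crossing 4x5. Both 2&3? no. Sum: 1
Gen 7: crossing 3x5. Both 2&3? no. Sum: 1
Gen 8: crossing 3x4. Both 2&3? no. Sum: 1
Gen 9: crossing 5x4. Both 2&3? no. Sum: 1
Gen 10: crossing 5x3. Both 2&3? no. Sum: 1
Gen 11: crossing 1x4. Both 2&3? no. Sum: 1
Gen 12: crossing 3x5. Both 2&3? no. Sum: 1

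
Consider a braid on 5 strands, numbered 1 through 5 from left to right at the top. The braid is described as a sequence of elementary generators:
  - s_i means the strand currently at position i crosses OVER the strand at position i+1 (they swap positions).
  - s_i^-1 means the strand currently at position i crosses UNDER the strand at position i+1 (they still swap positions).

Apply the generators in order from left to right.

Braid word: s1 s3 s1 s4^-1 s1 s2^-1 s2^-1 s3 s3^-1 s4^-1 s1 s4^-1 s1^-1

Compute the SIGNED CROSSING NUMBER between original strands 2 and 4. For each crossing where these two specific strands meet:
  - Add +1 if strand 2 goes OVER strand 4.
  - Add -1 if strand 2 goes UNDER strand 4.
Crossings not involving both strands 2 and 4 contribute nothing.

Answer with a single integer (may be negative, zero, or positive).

Answer: 0

Derivation:
Gen 1: crossing 1x2. Both 2&4? no. Sum: 0
Gen 2: crossing 3x4. Both 2&4? no. Sum: 0
Gen 3: crossing 2x1. Both 2&4? no. Sum: 0
Gen 4: crossing 3x5. Both 2&4? no. Sum: 0
Gen 5: crossing 1x2. Both 2&4? no. Sum: 0
Gen 6: crossing 1x4. Both 2&4? no. Sum: 0
Gen 7: crossing 4x1. Both 2&4? no. Sum: 0
Gen 8: crossing 4x5. Both 2&4? no. Sum: 0
Gen 9: crossing 5x4. Both 2&4? no. Sum: 0
Gen 10: crossing 5x3. Both 2&4? no. Sum: 0
Gen 11: crossing 2x1. Both 2&4? no. Sum: 0
Gen 12: crossing 3x5. Both 2&4? no. Sum: 0
Gen 13: crossing 1x2. Both 2&4? no. Sum: 0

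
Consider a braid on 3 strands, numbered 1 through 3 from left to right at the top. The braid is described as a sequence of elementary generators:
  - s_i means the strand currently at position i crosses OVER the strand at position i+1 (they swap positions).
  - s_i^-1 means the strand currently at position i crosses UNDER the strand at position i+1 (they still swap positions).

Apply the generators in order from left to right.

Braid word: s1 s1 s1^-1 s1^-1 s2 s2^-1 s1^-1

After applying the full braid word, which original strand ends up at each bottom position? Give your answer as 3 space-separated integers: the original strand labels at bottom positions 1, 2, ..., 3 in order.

Answer: 2 1 3

Derivation:
Gen 1 (s1): strand 1 crosses over strand 2. Perm now: [2 1 3]
Gen 2 (s1): strand 2 crosses over strand 1. Perm now: [1 2 3]
Gen 3 (s1^-1): strand 1 crosses under strand 2. Perm now: [2 1 3]
Gen 4 (s1^-1): strand 2 crosses under strand 1. Perm now: [1 2 3]
Gen 5 (s2): strand 2 crosses over strand 3. Perm now: [1 3 2]
Gen 6 (s2^-1): strand 3 crosses under strand 2. Perm now: [1 2 3]
Gen 7 (s1^-1): strand 1 crosses under strand 2. Perm now: [2 1 3]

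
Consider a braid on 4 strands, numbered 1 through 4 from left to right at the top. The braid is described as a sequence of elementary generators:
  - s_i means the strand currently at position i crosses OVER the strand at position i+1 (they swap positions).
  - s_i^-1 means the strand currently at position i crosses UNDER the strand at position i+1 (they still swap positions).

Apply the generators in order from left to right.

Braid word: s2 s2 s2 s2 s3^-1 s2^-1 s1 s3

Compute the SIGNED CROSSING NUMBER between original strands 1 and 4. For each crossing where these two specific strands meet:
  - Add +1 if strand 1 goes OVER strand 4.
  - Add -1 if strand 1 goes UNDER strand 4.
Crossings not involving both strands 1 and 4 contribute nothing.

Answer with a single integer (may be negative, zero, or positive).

Gen 1: crossing 2x3. Both 1&4? no. Sum: 0
Gen 2: crossing 3x2. Both 1&4? no. Sum: 0
Gen 3: crossing 2x3. Both 1&4? no. Sum: 0
Gen 4: crossing 3x2. Both 1&4? no. Sum: 0
Gen 5: crossing 3x4. Both 1&4? no. Sum: 0
Gen 6: crossing 2x4. Both 1&4? no. Sum: 0
Gen 7: 1 over 4. Both 1&4? yes. Contrib: +1. Sum: 1
Gen 8: crossing 2x3. Both 1&4? no. Sum: 1

Answer: 1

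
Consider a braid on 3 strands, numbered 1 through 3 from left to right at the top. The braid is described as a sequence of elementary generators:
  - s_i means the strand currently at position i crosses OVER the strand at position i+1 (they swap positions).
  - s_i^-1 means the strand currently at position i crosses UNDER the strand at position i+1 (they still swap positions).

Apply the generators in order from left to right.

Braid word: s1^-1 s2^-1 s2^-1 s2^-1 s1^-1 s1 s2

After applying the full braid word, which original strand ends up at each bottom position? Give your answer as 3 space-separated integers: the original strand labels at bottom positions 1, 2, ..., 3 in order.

Gen 1 (s1^-1): strand 1 crosses under strand 2. Perm now: [2 1 3]
Gen 2 (s2^-1): strand 1 crosses under strand 3. Perm now: [2 3 1]
Gen 3 (s2^-1): strand 3 crosses under strand 1. Perm now: [2 1 3]
Gen 4 (s2^-1): strand 1 crosses under strand 3. Perm now: [2 3 1]
Gen 5 (s1^-1): strand 2 crosses under strand 3. Perm now: [3 2 1]
Gen 6 (s1): strand 3 crosses over strand 2. Perm now: [2 3 1]
Gen 7 (s2): strand 3 crosses over strand 1. Perm now: [2 1 3]

Answer: 2 1 3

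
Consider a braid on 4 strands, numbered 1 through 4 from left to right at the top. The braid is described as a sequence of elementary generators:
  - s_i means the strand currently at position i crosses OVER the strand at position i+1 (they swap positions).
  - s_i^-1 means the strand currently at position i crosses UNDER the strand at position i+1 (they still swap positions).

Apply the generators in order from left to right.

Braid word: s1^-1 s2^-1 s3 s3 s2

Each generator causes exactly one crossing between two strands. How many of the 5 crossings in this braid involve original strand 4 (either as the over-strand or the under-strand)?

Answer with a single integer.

Answer: 2

Derivation:
Gen 1: crossing 1x2. Involves strand 4? no. Count so far: 0
Gen 2: crossing 1x3. Involves strand 4? no. Count so far: 0
Gen 3: crossing 1x4. Involves strand 4? yes. Count so far: 1
Gen 4: crossing 4x1. Involves strand 4? yes. Count so far: 2
Gen 5: crossing 3x1. Involves strand 4? no. Count so far: 2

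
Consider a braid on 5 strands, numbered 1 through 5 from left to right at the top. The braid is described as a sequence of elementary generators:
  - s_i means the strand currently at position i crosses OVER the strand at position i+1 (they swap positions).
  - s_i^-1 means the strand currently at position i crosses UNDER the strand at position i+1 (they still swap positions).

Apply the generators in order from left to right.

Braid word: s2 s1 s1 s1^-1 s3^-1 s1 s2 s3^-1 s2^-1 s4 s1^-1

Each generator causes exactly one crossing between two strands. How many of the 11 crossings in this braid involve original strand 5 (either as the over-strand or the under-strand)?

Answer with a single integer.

Gen 1: crossing 2x3. Involves strand 5? no. Count so far: 0
Gen 2: crossing 1x3. Involves strand 5? no. Count so far: 0
Gen 3: crossing 3x1. Involves strand 5? no. Count so far: 0
Gen 4: crossing 1x3. Involves strand 5? no. Count so far: 0
Gen 5: crossing 2x4. Involves strand 5? no. Count so far: 0
Gen 6: crossing 3x1. Involves strand 5? no. Count so far: 0
Gen 7: crossing 3x4. Involves strand 5? no. Count so far: 0
Gen 8: crossing 3x2. Involves strand 5? no. Count so far: 0
Gen 9: crossing 4x2. Involves strand 5? no. Count so far: 0
Gen 10: crossing 3x5. Involves strand 5? yes. Count so far: 1
Gen 11: crossing 1x2. Involves strand 5? no. Count so far: 1

Answer: 1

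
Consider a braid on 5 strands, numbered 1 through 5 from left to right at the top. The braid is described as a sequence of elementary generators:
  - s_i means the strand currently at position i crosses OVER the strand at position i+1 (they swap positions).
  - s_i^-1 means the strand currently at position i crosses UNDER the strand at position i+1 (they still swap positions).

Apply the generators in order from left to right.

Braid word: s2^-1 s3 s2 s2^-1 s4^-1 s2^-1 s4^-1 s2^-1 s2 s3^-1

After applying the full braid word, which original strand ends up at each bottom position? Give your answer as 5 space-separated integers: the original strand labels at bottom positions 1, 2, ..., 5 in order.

Answer: 1 4 2 3 5

Derivation:
Gen 1 (s2^-1): strand 2 crosses under strand 3. Perm now: [1 3 2 4 5]
Gen 2 (s3): strand 2 crosses over strand 4. Perm now: [1 3 4 2 5]
Gen 3 (s2): strand 3 crosses over strand 4. Perm now: [1 4 3 2 5]
Gen 4 (s2^-1): strand 4 crosses under strand 3. Perm now: [1 3 4 2 5]
Gen 5 (s4^-1): strand 2 crosses under strand 5. Perm now: [1 3 4 5 2]
Gen 6 (s2^-1): strand 3 crosses under strand 4. Perm now: [1 4 3 5 2]
Gen 7 (s4^-1): strand 5 crosses under strand 2. Perm now: [1 4 3 2 5]
Gen 8 (s2^-1): strand 4 crosses under strand 3. Perm now: [1 3 4 2 5]
Gen 9 (s2): strand 3 crosses over strand 4. Perm now: [1 4 3 2 5]
Gen 10 (s3^-1): strand 3 crosses under strand 2. Perm now: [1 4 2 3 5]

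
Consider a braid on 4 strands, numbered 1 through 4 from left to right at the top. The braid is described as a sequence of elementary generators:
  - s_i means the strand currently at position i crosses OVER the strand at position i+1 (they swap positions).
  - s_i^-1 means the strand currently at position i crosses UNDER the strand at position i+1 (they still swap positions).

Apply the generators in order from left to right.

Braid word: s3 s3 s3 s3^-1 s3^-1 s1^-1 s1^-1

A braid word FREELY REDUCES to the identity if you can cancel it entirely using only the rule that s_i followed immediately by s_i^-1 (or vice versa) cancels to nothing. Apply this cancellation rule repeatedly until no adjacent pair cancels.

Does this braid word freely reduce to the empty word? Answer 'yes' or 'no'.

Gen 1 (s3): push. Stack: [s3]
Gen 2 (s3): push. Stack: [s3 s3]
Gen 3 (s3): push. Stack: [s3 s3 s3]
Gen 4 (s3^-1): cancels prior s3. Stack: [s3 s3]
Gen 5 (s3^-1): cancels prior s3. Stack: [s3]
Gen 6 (s1^-1): push. Stack: [s3 s1^-1]
Gen 7 (s1^-1): push. Stack: [s3 s1^-1 s1^-1]
Reduced word: s3 s1^-1 s1^-1

Answer: no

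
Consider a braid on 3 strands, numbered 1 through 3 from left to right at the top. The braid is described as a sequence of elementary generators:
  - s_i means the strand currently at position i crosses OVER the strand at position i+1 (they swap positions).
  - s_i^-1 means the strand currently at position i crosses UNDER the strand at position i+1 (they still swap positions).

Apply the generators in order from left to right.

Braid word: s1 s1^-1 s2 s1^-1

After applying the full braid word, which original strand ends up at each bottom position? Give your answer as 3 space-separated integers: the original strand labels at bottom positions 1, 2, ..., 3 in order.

Answer: 3 1 2

Derivation:
Gen 1 (s1): strand 1 crosses over strand 2. Perm now: [2 1 3]
Gen 2 (s1^-1): strand 2 crosses under strand 1. Perm now: [1 2 3]
Gen 3 (s2): strand 2 crosses over strand 3. Perm now: [1 3 2]
Gen 4 (s1^-1): strand 1 crosses under strand 3. Perm now: [3 1 2]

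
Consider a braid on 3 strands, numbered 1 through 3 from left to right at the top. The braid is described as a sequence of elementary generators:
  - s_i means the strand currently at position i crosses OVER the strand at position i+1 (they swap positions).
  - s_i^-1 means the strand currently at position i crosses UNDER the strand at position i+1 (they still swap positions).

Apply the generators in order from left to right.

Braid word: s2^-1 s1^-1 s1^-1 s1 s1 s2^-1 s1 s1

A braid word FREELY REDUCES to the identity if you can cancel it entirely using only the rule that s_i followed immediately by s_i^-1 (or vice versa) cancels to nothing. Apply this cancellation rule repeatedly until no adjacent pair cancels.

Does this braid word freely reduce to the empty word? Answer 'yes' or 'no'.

Answer: no

Derivation:
Gen 1 (s2^-1): push. Stack: [s2^-1]
Gen 2 (s1^-1): push. Stack: [s2^-1 s1^-1]
Gen 3 (s1^-1): push. Stack: [s2^-1 s1^-1 s1^-1]
Gen 4 (s1): cancels prior s1^-1. Stack: [s2^-1 s1^-1]
Gen 5 (s1): cancels prior s1^-1. Stack: [s2^-1]
Gen 6 (s2^-1): push. Stack: [s2^-1 s2^-1]
Gen 7 (s1): push. Stack: [s2^-1 s2^-1 s1]
Gen 8 (s1): push. Stack: [s2^-1 s2^-1 s1 s1]
Reduced word: s2^-1 s2^-1 s1 s1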